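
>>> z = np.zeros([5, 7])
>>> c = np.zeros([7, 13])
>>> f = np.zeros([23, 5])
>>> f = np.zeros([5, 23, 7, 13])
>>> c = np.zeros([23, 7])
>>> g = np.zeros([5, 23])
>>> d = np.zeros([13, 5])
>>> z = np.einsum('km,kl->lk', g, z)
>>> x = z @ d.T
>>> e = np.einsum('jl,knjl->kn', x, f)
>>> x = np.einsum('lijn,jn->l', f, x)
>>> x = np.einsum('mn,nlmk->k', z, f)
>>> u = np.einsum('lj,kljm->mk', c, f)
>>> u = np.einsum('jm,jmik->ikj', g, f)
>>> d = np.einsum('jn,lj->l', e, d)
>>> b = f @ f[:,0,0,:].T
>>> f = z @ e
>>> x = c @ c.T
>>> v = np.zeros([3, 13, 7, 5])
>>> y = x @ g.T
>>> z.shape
(7, 5)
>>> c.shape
(23, 7)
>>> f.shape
(7, 23)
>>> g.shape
(5, 23)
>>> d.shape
(13,)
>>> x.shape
(23, 23)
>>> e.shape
(5, 23)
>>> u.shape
(7, 13, 5)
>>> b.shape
(5, 23, 7, 5)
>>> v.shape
(3, 13, 7, 5)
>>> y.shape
(23, 5)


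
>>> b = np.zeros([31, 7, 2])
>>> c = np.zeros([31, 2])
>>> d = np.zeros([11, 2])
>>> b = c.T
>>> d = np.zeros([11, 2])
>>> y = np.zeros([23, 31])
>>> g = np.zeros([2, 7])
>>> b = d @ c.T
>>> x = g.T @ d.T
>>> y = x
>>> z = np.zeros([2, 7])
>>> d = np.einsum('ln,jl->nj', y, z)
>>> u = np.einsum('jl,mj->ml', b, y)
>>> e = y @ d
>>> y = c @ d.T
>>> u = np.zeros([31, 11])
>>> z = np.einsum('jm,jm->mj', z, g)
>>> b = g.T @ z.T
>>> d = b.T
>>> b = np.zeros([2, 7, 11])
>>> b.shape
(2, 7, 11)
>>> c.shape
(31, 2)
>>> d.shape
(7, 7)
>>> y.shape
(31, 11)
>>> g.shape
(2, 7)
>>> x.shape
(7, 11)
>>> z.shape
(7, 2)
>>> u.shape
(31, 11)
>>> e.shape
(7, 2)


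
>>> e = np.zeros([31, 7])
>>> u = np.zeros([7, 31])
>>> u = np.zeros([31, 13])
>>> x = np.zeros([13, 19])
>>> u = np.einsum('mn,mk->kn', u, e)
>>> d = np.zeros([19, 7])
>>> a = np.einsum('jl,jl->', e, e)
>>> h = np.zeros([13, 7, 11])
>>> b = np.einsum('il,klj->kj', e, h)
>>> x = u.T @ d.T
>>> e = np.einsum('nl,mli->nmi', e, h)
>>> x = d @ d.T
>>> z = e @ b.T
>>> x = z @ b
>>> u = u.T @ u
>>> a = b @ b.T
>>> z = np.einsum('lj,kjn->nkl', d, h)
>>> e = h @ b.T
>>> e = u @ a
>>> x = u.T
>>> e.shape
(13, 13)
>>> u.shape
(13, 13)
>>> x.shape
(13, 13)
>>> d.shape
(19, 7)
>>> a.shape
(13, 13)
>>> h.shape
(13, 7, 11)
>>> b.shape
(13, 11)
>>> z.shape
(11, 13, 19)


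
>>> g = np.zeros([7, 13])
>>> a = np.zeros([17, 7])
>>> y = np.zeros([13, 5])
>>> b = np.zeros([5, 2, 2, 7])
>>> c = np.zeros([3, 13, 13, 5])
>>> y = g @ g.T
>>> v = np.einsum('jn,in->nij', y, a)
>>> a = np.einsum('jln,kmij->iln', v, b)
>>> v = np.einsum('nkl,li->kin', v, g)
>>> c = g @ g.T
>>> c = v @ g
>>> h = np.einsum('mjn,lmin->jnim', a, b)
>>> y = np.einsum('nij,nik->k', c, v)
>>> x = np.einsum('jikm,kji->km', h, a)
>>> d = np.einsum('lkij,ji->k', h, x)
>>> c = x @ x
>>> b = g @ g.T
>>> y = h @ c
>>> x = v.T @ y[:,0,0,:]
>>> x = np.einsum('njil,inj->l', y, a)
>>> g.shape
(7, 13)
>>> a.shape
(2, 17, 7)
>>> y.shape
(17, 7, 2, 2)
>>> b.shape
(7, 7)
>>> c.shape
(2, 2)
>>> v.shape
(17, 13, 7)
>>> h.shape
(17, 7, 2, 2)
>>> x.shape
(2,)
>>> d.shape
(7,)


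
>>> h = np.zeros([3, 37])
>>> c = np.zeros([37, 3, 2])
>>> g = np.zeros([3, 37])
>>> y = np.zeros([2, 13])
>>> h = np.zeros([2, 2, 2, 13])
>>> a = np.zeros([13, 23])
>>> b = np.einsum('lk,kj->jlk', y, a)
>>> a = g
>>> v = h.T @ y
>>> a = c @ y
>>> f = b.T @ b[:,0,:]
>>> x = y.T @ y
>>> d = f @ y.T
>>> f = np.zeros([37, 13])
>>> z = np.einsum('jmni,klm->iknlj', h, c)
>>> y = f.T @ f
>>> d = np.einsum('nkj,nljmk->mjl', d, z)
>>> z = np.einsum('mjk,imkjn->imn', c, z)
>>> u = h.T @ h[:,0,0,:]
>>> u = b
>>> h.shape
(2, 2, 2, 13)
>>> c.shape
(37, 3, 2)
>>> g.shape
(3, 37)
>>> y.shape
(13, 13)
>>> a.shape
(37, 3, 13)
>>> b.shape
(23, 2, 13)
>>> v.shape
(13, 2, 2, 13)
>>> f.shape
(37, 13)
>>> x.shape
(13, 13)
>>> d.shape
(3, 2, 37)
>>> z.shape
(13, 37, 2)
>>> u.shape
(23, 2, 13)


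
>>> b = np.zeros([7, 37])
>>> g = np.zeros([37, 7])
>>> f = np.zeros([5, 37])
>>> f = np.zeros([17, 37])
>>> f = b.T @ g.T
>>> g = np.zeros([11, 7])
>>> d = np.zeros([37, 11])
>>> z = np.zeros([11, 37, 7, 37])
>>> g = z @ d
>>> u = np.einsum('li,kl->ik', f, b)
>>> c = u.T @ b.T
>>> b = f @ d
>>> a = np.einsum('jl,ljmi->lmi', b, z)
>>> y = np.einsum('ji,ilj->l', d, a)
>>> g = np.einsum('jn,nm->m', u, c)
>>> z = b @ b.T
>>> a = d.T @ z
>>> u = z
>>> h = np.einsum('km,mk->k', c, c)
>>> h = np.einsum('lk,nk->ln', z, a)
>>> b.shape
(37, 11)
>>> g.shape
(7,)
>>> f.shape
(37, 37)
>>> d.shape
(37, 11)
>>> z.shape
(37, 37)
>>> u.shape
(37, 37)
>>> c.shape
(7, 7)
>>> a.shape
(11, 37)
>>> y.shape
(7,)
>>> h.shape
(37, 11)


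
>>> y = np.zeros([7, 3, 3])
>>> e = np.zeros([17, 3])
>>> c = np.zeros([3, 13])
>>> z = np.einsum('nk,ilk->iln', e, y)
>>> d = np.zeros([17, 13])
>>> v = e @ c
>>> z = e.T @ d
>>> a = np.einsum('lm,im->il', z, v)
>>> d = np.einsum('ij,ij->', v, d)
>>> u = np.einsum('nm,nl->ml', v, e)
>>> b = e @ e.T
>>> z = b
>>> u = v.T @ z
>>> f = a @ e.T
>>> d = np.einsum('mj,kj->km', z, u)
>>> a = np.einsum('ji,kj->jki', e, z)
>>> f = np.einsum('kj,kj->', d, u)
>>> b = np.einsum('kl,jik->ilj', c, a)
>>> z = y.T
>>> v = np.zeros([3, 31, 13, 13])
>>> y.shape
(7, 3, 3)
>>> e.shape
(17, 3)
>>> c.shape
(3, 13)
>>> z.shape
(3, 3, 7)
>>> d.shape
(13, 17)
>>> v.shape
(3, 31, 13, 13)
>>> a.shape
(17, 17, 3)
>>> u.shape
(13, 17)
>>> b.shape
(17, 13, 17)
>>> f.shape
()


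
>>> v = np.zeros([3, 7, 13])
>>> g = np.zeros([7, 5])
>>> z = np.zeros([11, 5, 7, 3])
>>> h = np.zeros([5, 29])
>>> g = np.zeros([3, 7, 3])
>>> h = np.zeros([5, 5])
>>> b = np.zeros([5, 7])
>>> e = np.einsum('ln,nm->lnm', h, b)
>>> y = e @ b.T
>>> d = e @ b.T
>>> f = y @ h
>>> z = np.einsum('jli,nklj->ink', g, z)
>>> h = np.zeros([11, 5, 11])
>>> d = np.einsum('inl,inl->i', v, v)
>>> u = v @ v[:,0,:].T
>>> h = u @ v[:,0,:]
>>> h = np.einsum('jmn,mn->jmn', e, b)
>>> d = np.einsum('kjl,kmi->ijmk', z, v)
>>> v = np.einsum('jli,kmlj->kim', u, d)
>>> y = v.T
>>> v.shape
(13, 3, 11)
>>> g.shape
(3, 7, 3)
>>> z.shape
(3, 11, 5)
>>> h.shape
(5, 5, 7)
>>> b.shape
(5, 7)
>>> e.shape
(5, 5, 7)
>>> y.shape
(11, 3, 13)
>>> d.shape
(13, 11, 7, 3)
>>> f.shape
(5, 5, 5)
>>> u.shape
(3, 7, 3)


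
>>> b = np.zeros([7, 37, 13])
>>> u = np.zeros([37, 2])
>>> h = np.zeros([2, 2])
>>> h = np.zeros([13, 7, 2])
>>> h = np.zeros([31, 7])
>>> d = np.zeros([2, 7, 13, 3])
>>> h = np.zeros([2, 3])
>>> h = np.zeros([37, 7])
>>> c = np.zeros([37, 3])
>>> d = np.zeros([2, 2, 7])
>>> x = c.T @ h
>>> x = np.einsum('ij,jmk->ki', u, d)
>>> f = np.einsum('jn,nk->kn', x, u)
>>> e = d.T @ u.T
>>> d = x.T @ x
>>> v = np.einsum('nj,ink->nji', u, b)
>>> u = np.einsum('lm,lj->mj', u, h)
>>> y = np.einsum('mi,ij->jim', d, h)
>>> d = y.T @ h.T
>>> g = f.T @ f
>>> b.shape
(7, 37, 13)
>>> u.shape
(2, 7)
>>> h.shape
(37, 7)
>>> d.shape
(37, 37, 37)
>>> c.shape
(37, 3)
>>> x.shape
(7, 37)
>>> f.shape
(2, 37)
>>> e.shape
(7, 2, 37)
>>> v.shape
(37, 2, 7)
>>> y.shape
(7, 37, 37)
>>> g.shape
(37, 37)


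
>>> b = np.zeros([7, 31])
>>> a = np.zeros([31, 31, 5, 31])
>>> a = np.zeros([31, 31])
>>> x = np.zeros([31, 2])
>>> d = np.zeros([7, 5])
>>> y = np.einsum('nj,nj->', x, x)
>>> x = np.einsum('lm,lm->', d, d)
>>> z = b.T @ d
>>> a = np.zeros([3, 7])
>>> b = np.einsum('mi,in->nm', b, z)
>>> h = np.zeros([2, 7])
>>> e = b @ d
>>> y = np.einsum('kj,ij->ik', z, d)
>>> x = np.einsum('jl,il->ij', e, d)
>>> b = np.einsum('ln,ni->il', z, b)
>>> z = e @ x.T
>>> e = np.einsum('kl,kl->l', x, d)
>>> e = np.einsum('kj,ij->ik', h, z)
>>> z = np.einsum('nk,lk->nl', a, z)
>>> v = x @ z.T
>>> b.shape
(7, 31)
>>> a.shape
(3, 7)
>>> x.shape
(7, 5)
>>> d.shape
(7, 5)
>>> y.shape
(7, 31)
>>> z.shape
(3, 5)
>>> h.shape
(2, 7)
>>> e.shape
(5, 2)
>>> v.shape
(7, 3)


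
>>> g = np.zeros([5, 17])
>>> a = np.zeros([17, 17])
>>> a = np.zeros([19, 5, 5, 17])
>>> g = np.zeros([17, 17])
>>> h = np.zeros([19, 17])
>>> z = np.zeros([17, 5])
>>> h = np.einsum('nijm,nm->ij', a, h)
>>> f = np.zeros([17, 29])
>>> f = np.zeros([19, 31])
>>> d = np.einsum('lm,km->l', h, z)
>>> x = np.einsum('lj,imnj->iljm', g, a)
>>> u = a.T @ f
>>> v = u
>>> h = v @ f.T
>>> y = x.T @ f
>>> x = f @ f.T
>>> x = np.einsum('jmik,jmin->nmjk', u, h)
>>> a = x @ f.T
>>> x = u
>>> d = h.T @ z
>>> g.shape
(17, 17)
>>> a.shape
(19, 5, 17, 19)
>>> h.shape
(17, 5, 5, 19)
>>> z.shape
(17, 5)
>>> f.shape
(19, 31)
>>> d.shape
(19, 5, 5, 5)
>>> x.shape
(17, 5, 5, 31)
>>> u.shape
(17, 5, 5, 31)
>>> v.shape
(17, 5, 5, 31)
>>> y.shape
(5, 17, 17, 31)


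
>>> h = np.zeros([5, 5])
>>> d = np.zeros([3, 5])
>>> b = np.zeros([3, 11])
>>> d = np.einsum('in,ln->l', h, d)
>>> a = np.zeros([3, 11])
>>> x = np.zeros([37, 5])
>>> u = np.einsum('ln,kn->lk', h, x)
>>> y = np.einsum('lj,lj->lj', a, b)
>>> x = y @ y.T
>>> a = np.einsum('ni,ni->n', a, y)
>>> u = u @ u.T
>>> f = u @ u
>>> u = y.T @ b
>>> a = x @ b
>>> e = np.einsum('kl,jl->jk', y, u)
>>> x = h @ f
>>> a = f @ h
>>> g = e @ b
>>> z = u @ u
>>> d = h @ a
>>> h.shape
(5, 5)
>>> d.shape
(5, 5)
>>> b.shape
(3, 11)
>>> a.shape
(5, 5)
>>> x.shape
(5, 5)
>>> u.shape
(11, 11)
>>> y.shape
(3, 11)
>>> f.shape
(5, 5)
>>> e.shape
(11, 3)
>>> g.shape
(11, 11)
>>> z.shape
(11, 11)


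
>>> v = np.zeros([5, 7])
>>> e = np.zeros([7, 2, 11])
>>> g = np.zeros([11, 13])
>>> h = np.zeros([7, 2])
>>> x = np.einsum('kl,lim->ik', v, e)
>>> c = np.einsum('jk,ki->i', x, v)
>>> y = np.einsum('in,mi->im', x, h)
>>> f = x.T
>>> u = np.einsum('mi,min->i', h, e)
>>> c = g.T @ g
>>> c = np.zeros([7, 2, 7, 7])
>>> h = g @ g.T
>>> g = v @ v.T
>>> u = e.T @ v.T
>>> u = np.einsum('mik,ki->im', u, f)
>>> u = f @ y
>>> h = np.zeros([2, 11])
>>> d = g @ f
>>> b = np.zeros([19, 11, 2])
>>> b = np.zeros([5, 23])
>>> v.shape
(5, 7)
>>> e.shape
(7, 2, 11)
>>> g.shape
(5, 5)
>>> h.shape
(2, 11)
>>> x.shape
(2, 5)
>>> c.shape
(7, 2, 7, 7)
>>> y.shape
(2, 7)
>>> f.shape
(5, 2)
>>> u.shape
(5, 7)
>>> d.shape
(5, 2)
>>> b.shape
(5, 23)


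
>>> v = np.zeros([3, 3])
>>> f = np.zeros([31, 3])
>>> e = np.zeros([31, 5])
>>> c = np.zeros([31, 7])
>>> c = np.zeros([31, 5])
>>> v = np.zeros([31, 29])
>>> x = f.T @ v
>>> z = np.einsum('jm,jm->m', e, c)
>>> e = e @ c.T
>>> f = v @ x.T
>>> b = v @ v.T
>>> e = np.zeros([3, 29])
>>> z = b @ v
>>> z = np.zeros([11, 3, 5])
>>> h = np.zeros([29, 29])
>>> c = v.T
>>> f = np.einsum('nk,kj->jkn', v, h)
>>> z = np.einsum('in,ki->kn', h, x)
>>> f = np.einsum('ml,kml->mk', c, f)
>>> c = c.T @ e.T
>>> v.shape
(31, 29)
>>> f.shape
(29, 29)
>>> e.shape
(3, 29)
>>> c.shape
(31, 3)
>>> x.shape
(3, 29)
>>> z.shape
(3, 29)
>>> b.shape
(31, 31)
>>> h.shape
(29, 29)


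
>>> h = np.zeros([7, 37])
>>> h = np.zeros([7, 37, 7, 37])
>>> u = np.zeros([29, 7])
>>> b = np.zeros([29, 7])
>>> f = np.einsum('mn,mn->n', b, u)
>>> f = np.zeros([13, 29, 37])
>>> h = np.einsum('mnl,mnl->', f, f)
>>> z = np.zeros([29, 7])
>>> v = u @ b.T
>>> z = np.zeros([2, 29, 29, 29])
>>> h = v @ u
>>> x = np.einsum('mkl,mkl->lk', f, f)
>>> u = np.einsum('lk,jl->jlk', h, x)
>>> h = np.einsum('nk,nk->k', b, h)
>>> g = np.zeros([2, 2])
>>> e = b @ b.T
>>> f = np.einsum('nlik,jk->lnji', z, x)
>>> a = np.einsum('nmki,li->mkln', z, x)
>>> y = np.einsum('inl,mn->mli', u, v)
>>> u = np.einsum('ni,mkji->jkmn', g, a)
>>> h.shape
(7,)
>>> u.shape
(37, 29, 29, 2)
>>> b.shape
(29, 7)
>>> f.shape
(29, 2, 37, 29)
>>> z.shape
(2, 29, 29, 29)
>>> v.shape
(29, 29)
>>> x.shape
(37, 29)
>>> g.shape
(2, 2)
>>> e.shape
(29, 29)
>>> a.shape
(29, 29, 37, 2)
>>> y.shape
(29, 7, 37)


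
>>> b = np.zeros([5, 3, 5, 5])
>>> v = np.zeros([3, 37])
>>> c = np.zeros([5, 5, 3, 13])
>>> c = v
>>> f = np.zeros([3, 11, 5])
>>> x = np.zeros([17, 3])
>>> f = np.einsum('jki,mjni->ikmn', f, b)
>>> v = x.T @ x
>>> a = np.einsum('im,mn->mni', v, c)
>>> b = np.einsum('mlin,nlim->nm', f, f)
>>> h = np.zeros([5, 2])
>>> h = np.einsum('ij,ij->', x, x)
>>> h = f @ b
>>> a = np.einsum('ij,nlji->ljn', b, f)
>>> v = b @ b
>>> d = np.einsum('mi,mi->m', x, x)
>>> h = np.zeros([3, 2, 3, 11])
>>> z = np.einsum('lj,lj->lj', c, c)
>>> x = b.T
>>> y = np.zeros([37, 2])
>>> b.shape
(5, 5)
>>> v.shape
(5, 5)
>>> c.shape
(3, 37)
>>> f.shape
(5, 11, 5, 5)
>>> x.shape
(5, 5)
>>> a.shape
(11, 5, 5)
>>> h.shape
(3, 2, 3, 11)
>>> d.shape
(17,)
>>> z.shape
(3, 37)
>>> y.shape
(37, 2)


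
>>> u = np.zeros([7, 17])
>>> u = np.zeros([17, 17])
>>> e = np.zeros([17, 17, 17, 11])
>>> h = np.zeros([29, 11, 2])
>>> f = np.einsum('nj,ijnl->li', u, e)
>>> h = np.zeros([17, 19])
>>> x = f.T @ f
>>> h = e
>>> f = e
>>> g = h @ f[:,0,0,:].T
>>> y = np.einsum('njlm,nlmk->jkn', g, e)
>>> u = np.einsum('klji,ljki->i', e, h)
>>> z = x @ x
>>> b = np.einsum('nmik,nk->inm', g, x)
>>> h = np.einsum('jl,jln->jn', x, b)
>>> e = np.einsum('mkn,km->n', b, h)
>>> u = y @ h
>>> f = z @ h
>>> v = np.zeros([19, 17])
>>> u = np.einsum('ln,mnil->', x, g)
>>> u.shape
()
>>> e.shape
(17,)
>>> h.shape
(17, 17)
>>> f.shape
(17, 17)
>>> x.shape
(17, 17)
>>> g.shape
(17, 17, 17, 17)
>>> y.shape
(17, 11, 17)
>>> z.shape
(17, 17)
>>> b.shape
(17, 17, 17)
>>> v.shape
(19, 17)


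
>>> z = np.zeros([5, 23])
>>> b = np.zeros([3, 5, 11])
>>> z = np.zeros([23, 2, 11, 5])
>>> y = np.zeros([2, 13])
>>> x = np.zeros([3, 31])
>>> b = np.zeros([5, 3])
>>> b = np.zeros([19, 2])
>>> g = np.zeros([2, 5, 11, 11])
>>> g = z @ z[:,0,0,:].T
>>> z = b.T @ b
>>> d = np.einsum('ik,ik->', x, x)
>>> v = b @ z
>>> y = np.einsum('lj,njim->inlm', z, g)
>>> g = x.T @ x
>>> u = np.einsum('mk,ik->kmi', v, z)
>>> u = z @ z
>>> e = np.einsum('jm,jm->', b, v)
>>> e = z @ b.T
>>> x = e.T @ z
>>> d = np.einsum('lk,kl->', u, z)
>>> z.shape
(2, 2)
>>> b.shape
(19, 2)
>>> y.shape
(11, 23, 2, 23)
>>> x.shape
(19, 2)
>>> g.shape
(31, 31)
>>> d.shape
()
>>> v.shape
(19, 2)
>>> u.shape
(2, 2)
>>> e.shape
(2, 19)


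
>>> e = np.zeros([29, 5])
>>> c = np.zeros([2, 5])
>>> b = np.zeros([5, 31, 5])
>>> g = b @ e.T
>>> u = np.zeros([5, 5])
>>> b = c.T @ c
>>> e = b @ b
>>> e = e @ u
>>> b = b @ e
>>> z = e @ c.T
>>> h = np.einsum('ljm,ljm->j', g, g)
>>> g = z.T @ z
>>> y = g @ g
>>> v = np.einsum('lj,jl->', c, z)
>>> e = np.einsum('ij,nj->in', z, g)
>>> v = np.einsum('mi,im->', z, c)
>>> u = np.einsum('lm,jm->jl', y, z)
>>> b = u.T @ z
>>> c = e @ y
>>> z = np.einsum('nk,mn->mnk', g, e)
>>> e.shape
(5, 2)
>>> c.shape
(5, 2)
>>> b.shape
(2, 2)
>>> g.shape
(2, 2)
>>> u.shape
(5, 2)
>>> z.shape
(5, 2, 2)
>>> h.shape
(31,)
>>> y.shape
(2, 2)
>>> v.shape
()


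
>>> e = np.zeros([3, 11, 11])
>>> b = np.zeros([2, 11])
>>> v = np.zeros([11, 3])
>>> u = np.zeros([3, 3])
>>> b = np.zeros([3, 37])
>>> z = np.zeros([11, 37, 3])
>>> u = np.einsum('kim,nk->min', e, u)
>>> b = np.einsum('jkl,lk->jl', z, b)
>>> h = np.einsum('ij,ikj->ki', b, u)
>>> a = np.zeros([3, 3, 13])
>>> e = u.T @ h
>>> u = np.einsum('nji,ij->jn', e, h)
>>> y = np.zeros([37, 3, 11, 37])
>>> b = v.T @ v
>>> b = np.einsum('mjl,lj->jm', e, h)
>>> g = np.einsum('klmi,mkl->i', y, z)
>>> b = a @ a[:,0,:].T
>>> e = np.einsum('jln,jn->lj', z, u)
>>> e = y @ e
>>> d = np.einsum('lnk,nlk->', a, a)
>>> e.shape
(37, 3, 11, 11)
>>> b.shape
(3, 3, 3)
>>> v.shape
(11, 3)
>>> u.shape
(11, 3)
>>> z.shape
(11, 37, 3)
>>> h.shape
(11, 11)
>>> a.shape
(3, 3, 13)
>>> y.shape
(37, 3, 11, 37)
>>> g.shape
(37,)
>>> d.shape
()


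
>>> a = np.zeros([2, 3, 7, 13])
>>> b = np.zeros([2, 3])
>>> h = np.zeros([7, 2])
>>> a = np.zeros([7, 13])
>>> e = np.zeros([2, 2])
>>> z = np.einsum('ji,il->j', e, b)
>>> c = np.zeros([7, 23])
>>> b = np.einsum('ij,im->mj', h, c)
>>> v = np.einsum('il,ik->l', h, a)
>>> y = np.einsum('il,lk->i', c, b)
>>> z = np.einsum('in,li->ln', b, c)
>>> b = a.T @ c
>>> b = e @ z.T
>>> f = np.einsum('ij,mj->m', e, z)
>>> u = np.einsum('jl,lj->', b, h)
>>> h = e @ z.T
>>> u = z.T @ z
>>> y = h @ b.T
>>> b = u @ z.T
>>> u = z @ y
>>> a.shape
(7, 13)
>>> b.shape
(2, 7)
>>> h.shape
(2, 7)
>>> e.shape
(2, 2)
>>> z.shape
(7, 2)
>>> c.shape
(7, 23)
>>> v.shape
(2,)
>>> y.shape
(2, 2)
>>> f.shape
(7,)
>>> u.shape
(7, 2)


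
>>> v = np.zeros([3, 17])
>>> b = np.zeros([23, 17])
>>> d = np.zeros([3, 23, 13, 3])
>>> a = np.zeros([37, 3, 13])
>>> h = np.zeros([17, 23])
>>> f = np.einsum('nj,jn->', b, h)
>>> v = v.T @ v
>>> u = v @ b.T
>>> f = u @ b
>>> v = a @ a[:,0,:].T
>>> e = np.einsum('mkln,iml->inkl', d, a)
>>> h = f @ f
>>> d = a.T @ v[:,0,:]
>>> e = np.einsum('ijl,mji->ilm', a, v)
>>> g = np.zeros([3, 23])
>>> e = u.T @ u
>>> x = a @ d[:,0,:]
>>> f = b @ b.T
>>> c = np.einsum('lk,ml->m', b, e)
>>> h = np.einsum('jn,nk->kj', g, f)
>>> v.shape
(37, 3, 37)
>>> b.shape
(23, 17)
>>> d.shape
(13, 3, 37)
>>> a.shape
(37, 3, 13)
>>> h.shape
(23, 3)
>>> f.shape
(23, 23)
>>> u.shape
(17, 23)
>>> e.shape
(23, 23)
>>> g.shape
(3, 23)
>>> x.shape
(37, 3, 37)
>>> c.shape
(23,)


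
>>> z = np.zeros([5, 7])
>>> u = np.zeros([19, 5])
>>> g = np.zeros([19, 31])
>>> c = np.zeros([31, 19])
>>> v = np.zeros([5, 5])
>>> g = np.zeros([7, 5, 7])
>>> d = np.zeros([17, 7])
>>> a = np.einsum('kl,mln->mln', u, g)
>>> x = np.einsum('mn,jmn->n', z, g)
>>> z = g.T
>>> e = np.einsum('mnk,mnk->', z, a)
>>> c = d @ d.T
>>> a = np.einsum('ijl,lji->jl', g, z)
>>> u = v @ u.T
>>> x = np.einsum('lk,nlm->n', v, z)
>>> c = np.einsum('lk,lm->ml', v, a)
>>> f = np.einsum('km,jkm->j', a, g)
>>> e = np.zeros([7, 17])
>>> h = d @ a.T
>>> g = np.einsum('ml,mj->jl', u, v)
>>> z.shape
(7, 5, 7)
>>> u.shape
(5, 19)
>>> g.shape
(5, 19)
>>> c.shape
(7, 5)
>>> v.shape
(5, 5)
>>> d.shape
(17, 7)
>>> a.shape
(5, 7)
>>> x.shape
(7,)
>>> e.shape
(7, 17)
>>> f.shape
(7,)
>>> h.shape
(17, 5)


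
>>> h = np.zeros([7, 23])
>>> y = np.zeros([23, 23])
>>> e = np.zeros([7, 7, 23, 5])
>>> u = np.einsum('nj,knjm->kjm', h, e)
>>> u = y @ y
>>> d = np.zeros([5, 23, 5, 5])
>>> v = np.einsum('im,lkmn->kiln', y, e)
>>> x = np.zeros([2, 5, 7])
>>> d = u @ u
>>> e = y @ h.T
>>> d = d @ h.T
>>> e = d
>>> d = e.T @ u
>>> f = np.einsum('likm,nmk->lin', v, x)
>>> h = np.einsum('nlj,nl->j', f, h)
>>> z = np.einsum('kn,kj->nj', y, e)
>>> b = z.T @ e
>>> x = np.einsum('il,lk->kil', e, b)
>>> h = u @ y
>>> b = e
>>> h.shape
(23, 23)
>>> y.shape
(23, 23)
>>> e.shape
(23, 7)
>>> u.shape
(23, 23)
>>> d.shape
(7, 23)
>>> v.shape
(7, 23, 7, 5)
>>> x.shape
(7, 23, 7)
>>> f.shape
(7, 23, 2)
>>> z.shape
(23, 7)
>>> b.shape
(23, 7)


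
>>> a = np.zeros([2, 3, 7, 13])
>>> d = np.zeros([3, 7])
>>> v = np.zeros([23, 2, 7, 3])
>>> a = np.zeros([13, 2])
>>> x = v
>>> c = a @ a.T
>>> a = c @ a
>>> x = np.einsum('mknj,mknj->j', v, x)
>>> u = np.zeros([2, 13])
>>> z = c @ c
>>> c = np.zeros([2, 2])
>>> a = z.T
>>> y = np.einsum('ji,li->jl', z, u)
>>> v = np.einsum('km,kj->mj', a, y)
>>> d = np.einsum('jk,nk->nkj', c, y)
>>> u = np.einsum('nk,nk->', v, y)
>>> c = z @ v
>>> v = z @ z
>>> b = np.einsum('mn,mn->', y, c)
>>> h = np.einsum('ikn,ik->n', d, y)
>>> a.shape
(13, 13)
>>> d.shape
(13, 2, 2)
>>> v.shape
(13, 13)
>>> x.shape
(3,)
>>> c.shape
(13, 2)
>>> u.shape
()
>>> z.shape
(13, 13)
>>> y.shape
(13, 2)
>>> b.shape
()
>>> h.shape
(2,)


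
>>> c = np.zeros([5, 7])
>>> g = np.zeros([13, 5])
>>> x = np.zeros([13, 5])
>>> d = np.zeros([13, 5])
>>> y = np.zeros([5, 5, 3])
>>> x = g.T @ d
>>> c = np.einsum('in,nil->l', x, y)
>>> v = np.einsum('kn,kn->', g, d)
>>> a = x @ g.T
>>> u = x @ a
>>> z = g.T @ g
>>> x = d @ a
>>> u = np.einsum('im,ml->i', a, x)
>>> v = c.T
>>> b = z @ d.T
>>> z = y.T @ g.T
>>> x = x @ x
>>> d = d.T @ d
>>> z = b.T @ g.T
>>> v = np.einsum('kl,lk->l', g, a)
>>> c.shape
(3,)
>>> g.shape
(13, 5)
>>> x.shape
(13, 13)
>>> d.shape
(5, 5)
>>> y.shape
(5, 5, 3)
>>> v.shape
(5,)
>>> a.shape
(5, 13)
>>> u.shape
(5,)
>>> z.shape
(13, 13)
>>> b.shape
(5, 13)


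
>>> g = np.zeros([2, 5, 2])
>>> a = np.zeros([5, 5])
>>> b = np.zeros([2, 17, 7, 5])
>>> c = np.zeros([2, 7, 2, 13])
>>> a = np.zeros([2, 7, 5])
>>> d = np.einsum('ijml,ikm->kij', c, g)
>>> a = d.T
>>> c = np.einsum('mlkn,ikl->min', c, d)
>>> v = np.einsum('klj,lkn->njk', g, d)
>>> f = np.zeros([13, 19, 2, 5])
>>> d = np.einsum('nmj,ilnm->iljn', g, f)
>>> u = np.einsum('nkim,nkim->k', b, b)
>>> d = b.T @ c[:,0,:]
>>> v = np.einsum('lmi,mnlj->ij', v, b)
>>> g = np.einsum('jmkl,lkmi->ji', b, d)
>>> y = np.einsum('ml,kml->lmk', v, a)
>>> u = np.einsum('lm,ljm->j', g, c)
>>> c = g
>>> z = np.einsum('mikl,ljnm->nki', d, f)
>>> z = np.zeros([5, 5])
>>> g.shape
(2, 13)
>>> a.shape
(7, 2, 5)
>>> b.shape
(2, 17, 7, 5)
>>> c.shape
(2, 13)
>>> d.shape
(5, 7, 17, 13)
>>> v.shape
(2, 5)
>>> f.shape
(13, 19, 2, 5)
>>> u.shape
(5,)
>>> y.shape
(5, 2, 7)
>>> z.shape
(5, 5)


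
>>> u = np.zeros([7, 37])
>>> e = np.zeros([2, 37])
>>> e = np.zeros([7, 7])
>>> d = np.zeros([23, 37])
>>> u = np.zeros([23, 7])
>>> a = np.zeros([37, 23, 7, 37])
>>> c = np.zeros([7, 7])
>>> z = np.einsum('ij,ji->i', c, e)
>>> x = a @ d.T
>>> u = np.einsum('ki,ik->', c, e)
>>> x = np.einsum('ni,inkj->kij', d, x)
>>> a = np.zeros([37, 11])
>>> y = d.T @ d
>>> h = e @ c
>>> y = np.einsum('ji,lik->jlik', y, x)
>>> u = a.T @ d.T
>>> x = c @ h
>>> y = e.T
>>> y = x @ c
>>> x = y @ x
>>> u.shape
(11, 23)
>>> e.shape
(7, 7)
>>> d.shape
(23, 37)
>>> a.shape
(37, 11)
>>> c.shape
(7, 7)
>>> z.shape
(7,)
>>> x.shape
(7, 7)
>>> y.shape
(7, 7)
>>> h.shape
(7, 7)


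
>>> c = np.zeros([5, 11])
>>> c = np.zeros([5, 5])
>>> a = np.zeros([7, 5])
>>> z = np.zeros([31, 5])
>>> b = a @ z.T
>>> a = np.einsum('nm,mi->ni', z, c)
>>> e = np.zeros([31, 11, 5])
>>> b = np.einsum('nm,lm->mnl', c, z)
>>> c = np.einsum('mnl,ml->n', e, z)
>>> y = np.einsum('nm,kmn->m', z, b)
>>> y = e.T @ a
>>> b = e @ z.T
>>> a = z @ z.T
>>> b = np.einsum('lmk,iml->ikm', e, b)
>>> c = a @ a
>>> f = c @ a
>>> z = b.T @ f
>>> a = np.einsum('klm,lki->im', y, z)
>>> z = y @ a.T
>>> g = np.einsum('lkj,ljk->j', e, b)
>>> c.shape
(31, 31)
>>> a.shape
(31, 5)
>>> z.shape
(5, 11, 31)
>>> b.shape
(31, 5, 11)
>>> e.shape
(31, 11, 5)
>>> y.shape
(5, 11, 5)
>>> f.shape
(31, 31)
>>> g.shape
(5,)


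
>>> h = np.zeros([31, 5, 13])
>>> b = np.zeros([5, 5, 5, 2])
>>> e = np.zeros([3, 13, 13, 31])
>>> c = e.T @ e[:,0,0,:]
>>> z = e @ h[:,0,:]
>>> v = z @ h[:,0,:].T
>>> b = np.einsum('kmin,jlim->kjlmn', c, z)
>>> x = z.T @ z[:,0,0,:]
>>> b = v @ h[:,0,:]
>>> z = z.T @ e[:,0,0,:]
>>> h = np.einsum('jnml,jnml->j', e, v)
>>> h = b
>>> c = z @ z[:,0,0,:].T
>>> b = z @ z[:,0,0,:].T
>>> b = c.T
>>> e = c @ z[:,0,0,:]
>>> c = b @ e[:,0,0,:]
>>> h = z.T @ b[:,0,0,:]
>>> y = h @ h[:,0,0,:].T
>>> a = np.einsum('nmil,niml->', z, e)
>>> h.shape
(31, 13, 13, 13)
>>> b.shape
(13, 13, 13, 13)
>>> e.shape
(13, 13, 13, 31)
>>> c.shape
(13, 13, 13, 31)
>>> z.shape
(13, 13, 13, 31)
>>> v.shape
(3, 13, 13, 31)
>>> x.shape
(13, 13, 13, 13)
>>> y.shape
(31, 13, 13, 31)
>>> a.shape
()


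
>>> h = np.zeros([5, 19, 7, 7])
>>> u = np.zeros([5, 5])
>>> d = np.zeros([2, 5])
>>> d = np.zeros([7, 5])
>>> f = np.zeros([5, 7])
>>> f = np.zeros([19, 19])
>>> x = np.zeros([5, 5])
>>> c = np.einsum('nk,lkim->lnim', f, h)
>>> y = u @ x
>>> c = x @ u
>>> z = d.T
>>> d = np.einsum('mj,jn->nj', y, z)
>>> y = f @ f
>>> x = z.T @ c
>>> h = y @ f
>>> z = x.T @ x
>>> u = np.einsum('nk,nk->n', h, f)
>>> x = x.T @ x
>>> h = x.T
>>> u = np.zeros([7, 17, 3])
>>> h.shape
(5, 5)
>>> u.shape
(7, 17, 3)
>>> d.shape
(7, 5)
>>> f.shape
(19, 19)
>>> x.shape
(5, 5)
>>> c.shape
(5, 5)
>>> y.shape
(19, 19)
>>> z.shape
(5, 5)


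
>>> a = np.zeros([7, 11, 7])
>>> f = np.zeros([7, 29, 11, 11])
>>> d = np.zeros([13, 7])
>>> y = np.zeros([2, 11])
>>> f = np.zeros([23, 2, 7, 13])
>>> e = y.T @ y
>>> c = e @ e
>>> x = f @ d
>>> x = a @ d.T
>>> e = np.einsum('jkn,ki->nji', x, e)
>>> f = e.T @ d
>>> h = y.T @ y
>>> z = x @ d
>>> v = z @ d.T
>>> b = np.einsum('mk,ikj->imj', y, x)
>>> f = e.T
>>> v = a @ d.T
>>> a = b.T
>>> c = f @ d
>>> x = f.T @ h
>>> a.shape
(13, 2, 7)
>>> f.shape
(11, 7, 13)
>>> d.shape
(13, 7)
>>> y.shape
(2, 11)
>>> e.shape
(13, 7, 11)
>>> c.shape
(11, 7, 7)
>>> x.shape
(13, 7, 11)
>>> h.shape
(11, 11)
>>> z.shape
(7, 11, 7)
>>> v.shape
(7, 11, 13)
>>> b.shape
(7, 2, 13)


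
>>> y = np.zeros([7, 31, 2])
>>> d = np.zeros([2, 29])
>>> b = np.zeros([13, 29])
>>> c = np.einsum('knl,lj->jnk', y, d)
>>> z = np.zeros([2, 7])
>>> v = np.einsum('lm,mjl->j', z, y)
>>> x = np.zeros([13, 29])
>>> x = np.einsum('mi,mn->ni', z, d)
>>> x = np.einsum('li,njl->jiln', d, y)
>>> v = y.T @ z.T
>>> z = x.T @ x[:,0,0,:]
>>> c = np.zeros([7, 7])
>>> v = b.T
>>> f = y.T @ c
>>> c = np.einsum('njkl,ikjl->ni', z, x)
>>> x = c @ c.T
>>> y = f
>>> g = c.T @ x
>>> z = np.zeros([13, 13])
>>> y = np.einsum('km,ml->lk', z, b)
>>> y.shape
(29, 13)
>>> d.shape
(2, 29)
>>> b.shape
(13, 29)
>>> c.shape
(7, 31)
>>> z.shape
(13, 13)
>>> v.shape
(29, 13)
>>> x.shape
(7, 7)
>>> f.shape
(2, 31, 7)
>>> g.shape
(31, 7)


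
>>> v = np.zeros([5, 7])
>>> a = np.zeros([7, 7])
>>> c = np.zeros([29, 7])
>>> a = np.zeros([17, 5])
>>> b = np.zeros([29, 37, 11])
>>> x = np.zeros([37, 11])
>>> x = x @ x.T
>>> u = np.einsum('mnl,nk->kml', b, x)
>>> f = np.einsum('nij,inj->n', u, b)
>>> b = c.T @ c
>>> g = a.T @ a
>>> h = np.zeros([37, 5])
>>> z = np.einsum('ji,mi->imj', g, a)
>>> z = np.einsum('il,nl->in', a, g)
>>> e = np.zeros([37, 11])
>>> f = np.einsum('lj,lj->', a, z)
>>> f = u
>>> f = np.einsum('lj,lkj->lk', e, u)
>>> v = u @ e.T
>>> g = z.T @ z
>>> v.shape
(37, 29, 37)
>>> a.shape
(17, 5)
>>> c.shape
(29, 7)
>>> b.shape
(7, 7)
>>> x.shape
(37, 37)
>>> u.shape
(37, 29, 11)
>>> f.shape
(37, 29)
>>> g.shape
(5, 5)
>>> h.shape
(37, 5)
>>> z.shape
(17, 5)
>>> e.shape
(37, 11)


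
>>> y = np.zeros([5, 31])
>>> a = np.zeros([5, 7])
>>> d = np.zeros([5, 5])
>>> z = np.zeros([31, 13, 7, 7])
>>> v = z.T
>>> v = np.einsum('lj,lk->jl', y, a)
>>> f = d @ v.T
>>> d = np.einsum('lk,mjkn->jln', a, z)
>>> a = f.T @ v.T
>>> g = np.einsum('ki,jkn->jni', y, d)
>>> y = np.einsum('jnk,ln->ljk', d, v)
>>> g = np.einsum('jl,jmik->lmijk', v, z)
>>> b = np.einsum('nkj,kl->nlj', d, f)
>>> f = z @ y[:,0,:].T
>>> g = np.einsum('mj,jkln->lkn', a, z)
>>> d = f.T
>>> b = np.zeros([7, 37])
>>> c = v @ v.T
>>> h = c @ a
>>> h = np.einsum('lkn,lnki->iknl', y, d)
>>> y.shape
(31, 13, 7)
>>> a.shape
(31, 31)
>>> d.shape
(31, 7, 13, 31)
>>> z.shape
(31, 13, 7, 7)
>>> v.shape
(31, 5)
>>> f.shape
(31, 13, 7, 31)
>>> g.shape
(7, 13, 7)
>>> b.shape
(7, 37)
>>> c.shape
(31, 31)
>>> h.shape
(31, 13, 7, 31)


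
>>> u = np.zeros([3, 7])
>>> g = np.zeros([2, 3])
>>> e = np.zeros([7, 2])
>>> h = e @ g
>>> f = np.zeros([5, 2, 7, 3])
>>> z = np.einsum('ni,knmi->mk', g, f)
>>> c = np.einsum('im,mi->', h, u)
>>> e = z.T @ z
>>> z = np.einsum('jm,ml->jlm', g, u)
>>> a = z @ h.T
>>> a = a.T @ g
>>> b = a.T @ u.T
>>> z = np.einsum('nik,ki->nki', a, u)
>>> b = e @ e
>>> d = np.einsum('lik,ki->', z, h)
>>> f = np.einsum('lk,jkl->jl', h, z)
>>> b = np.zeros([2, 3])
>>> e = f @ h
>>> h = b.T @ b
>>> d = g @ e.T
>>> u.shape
(3, 7)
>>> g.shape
(2, 3)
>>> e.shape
(7, 3)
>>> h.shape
(3, 3)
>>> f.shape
(7, 7)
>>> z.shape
(7, 3, 7)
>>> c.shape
()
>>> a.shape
(7, 7, 3)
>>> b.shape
(2, 3)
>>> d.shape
(2, 7)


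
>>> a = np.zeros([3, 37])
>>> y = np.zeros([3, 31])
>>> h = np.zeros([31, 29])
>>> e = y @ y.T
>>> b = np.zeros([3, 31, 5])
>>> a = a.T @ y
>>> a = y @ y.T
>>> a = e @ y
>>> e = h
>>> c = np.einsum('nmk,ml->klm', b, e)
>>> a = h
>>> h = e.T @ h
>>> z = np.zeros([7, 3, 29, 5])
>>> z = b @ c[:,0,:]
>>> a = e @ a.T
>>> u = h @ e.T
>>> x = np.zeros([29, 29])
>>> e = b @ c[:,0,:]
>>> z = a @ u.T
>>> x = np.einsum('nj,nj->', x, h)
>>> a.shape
(31, 31)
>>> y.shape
(3, 31)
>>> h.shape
(29, 29)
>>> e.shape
(3, 31, 31)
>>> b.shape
(3, 31, 5)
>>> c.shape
(5, 29, 31)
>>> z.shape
(31, 29)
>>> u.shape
(29, 31)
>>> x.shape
()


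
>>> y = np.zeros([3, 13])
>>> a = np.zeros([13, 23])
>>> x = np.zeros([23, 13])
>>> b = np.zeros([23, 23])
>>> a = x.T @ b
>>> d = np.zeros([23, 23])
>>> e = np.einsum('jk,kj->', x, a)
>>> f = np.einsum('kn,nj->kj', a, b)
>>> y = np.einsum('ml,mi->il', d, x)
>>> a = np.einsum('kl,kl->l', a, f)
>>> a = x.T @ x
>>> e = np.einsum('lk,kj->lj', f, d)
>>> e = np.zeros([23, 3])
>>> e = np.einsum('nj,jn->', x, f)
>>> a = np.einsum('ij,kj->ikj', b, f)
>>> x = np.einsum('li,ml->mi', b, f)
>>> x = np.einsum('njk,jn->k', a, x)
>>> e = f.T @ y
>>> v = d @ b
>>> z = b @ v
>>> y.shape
(13, 23)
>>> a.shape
(23, 13, 23)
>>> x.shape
(23,)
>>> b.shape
(23, 23)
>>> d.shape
(23, 23)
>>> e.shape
(23, 23)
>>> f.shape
(13, 23)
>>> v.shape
(23, 23)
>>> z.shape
(23, 23)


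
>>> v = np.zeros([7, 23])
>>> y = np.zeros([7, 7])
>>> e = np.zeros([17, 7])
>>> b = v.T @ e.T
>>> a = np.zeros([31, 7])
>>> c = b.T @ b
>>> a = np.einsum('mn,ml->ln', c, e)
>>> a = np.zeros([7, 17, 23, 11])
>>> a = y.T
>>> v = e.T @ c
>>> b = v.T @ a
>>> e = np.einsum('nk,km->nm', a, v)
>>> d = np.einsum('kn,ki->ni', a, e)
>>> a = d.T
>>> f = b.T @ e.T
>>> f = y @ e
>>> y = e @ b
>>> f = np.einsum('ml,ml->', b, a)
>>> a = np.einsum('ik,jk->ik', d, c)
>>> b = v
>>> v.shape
(7, 17)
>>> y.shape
(7, 7)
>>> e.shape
(7, 17)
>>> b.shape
(7, 17)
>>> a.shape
(7, 17)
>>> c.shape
(17, 17)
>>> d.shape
(7, 17)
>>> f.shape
()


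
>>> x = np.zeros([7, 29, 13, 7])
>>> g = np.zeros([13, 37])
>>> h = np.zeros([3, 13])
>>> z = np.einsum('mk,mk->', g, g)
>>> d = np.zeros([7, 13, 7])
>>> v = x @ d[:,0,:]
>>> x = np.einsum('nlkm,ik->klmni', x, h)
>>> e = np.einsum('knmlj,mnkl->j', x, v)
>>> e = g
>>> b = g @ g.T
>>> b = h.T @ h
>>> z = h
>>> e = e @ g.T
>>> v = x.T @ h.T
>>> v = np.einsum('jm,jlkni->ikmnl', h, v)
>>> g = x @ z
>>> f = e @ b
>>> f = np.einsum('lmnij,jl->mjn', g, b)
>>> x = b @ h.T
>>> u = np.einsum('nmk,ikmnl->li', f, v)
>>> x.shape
(13, 3)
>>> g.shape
(13, 29, 7, 7, 13)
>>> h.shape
(3, 13)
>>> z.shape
(3, 13)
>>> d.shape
(7, 13, 7)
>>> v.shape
(3, 7, 13, 29, 7)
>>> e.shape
(13, 13)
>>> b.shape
(13, 13)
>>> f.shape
(29, 13, 7)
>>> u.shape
(7, 3)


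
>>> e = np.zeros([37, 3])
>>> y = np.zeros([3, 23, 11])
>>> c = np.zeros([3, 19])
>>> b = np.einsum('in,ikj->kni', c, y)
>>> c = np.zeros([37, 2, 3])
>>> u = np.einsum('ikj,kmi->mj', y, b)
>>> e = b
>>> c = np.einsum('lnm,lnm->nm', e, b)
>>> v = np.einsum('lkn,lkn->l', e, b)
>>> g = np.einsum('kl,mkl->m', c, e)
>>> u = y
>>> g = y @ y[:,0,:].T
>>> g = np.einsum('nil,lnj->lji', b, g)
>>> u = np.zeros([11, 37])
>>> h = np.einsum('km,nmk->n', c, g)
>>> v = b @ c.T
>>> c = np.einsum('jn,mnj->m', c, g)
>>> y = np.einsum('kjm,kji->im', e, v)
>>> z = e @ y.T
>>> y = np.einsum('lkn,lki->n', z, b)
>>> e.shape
(23, 19, 3)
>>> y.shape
(19,)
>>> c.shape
(3,)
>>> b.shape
(23, 19, 3)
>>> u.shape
(11, 37)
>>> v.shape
(23, 19, 19)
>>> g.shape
(3, 3, 19)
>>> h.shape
(3,)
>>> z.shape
(23, 19, 19)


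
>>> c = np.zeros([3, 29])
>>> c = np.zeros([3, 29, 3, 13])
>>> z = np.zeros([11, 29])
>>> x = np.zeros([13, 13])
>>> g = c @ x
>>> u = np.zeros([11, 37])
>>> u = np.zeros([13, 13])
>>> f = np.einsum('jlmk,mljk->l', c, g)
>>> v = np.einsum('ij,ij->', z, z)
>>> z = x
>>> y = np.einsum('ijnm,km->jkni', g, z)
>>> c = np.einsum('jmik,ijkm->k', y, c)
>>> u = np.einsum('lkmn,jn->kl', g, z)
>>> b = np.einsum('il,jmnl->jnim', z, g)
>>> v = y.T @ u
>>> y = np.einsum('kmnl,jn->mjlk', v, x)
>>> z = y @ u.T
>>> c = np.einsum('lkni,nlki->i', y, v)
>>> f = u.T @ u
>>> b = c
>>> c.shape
(3,)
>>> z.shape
(3, 13, 3, 29)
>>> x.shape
(13, 13)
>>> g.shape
(3, 29, 3, 13)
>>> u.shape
(29, 3)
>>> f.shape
(3, 3)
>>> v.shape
(3, 3, 13, 3)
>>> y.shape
(3, 13, 3, 3)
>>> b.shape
(3,)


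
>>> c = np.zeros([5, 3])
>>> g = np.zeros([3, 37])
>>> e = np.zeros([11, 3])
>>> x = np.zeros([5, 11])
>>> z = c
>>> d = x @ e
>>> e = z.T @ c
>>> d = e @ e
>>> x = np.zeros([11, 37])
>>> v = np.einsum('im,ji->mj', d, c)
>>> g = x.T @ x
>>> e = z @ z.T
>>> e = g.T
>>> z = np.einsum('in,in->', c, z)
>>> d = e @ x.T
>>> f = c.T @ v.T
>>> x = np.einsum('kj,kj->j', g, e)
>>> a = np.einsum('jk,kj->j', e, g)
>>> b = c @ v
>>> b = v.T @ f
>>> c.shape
(5, 3)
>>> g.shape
(37, 37)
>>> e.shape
(37, 37)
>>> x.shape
(37,)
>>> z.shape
()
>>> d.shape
(37, 11)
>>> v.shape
(3, 5)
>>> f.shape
(3, 3)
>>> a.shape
(37,)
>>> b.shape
(5, 3)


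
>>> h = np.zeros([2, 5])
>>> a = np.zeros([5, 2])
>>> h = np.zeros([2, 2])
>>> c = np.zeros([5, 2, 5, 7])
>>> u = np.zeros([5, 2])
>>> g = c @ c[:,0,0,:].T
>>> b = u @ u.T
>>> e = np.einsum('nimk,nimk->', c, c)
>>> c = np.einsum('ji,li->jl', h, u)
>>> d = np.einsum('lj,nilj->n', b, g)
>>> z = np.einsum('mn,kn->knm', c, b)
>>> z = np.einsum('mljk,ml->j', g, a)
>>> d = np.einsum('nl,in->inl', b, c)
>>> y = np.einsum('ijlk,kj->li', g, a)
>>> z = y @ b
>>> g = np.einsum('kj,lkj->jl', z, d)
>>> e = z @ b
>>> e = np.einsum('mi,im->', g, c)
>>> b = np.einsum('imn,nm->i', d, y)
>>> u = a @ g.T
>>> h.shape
(2, 2)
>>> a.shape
(5, 2)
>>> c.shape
(2, 5)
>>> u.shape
(5, 5)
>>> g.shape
(5, 2)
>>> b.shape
(2,)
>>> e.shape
()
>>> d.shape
(2, 5, 5)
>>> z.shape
(5, 5)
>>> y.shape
(5, 5)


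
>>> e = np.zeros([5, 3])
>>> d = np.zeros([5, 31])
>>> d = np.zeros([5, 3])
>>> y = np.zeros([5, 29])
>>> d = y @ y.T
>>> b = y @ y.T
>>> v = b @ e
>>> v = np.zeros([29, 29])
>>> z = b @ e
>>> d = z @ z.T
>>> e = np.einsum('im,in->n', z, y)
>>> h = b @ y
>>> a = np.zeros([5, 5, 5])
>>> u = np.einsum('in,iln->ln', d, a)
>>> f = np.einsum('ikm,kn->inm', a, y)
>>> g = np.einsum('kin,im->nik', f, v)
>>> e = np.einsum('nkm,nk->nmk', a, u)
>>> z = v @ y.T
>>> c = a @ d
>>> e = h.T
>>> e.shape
(29, 5)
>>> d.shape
(5, 5)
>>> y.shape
(5, 29)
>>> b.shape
(5, 5)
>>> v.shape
(29, 29)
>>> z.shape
(29, 5)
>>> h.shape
(5, 29)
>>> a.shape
(5, 5, 5)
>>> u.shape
(5, 5)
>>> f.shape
(5, 29, 5)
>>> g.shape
(5, 29, 5)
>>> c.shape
(5, 5, 5)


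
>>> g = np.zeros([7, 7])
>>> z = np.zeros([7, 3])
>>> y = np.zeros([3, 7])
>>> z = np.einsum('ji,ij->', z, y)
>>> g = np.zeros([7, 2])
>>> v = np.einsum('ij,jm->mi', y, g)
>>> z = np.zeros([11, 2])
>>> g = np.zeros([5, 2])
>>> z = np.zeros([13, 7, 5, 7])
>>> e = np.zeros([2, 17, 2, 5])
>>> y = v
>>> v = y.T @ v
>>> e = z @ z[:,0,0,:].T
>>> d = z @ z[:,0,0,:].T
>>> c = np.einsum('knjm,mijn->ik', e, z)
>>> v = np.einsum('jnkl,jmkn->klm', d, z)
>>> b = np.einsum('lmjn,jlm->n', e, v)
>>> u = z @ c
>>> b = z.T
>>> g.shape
(5, 2)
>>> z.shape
(13, 7, 5, 7)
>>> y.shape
(2, 3)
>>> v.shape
(5, 13, 7)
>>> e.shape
(13, 7, 5, 13)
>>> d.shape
(13, 7, 5, 13)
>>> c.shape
(7, 13)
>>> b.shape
(7, 5, 7, 13)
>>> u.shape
(13, 7, 5, 13)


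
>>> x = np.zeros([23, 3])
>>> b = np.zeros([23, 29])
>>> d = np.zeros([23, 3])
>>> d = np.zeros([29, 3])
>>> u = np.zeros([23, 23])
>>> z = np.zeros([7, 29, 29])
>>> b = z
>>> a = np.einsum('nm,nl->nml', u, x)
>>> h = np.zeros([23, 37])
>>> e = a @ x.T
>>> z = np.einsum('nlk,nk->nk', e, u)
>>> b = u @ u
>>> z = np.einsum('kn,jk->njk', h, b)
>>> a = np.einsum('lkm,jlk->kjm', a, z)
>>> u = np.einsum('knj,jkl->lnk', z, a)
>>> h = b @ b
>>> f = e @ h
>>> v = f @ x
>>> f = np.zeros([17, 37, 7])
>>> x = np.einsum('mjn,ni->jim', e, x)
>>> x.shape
(23, 3, 23)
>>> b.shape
(23, 23)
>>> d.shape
(29, 3)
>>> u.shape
(3, 23, 37)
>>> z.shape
(37, 23, 23)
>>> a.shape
(23, 37, 3)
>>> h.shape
(23, 23)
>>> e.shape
(23, 23, 23)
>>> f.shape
(17, 37, 7)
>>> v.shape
(23, 23, 3)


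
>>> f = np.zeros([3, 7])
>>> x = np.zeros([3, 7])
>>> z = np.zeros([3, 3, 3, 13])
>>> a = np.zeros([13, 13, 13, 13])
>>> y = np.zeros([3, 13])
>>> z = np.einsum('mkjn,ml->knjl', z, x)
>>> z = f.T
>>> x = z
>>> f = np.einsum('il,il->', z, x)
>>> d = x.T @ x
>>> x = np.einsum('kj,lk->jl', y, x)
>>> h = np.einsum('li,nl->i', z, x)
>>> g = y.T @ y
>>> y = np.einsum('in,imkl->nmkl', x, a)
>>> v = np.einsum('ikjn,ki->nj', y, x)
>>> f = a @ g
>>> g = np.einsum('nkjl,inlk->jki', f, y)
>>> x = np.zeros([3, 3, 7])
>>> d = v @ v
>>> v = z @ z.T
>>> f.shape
(13, 13, 13, 13)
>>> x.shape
(3, 3, 7)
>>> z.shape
(7, 3)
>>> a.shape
(13, 13, 13, 13)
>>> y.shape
(7, 13, 13, 13)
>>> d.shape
(13, 13)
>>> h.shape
(3,)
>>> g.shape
(13, 13, 7)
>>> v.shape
(7, 7)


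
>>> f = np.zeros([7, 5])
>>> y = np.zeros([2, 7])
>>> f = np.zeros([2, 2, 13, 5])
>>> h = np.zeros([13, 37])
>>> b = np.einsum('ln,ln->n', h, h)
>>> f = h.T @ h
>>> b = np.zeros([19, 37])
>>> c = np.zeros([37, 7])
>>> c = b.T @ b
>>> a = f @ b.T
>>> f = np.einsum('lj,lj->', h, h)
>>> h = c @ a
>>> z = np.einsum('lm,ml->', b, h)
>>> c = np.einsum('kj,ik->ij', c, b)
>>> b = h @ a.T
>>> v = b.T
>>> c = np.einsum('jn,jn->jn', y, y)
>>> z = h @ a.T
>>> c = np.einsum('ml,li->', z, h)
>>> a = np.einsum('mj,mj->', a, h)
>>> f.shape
()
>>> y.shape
(2, 7)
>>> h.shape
(37, 19)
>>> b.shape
(37, 37)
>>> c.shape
()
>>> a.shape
()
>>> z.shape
(37, 37)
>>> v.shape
(37, 37)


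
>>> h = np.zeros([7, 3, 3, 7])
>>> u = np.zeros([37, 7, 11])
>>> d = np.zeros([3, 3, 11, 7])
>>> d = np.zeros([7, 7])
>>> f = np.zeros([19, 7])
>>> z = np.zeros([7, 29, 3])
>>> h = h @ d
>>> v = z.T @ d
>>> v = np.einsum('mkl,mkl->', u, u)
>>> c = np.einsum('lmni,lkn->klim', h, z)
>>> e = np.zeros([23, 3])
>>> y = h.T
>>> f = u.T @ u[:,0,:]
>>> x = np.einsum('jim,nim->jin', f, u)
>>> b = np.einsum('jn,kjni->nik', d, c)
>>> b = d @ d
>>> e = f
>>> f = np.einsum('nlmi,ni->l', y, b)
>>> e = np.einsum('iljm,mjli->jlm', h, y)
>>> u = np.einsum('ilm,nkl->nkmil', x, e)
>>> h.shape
(7, 3, 3, 7)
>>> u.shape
(3, 3, 37, 11, 7)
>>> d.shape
(7, 7)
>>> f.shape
(3,)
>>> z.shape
(7, 29, 3)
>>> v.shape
()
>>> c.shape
(29, 7, 7, 3)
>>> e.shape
(3, 3, 7)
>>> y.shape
(7, 3, 3, 7)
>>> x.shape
(11, 7, 37)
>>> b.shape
(7, 7)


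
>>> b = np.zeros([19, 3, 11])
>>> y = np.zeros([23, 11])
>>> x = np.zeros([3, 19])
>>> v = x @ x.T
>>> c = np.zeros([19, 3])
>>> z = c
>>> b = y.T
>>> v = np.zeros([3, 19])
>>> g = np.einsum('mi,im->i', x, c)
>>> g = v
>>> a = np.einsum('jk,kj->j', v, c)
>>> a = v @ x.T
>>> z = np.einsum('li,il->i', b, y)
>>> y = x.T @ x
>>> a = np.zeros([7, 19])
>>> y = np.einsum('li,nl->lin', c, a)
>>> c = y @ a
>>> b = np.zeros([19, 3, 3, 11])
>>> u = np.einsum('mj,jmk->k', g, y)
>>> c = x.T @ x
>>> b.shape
(19, 3, 3, 11)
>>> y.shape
(19, 3, 7)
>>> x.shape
(3, 19)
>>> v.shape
(3, 19)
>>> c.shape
(19, 19)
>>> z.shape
(23,)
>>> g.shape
(3, 19)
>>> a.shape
(7, 19)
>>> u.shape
(7,)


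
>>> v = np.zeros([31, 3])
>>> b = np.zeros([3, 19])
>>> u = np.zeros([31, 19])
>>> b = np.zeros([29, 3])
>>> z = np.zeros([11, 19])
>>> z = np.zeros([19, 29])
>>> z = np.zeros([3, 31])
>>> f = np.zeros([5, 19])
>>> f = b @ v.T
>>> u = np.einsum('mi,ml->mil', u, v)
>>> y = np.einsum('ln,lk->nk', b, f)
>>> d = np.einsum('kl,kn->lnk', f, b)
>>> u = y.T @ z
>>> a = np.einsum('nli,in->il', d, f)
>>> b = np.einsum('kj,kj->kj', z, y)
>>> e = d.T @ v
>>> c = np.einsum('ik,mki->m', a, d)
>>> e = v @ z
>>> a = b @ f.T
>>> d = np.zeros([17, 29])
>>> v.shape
(31, 3)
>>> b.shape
(3, 31)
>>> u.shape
(31, 31)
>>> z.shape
(3, 31)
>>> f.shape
(29, 31)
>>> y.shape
(3, 31)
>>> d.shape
(17, 29)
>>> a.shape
(3, 29)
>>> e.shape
(31, 31)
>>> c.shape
(31,)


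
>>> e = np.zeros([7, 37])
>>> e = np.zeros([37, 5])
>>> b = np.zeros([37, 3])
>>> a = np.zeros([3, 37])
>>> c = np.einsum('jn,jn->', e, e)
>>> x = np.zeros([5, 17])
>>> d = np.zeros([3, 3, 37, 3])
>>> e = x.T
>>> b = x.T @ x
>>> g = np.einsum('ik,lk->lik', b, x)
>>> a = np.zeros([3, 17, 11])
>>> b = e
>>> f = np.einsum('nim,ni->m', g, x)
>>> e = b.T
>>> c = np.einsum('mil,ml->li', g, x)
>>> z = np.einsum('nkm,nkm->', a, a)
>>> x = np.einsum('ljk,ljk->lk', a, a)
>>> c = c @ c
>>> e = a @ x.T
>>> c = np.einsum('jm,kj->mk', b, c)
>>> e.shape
(3, 17, 3)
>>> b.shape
(17, 5)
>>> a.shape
(3, 17, 11)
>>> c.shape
(5, 17)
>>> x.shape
(3, 11)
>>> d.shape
(3, 3, 37, 3)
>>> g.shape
(5, 17, 17)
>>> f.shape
(17,)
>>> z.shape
()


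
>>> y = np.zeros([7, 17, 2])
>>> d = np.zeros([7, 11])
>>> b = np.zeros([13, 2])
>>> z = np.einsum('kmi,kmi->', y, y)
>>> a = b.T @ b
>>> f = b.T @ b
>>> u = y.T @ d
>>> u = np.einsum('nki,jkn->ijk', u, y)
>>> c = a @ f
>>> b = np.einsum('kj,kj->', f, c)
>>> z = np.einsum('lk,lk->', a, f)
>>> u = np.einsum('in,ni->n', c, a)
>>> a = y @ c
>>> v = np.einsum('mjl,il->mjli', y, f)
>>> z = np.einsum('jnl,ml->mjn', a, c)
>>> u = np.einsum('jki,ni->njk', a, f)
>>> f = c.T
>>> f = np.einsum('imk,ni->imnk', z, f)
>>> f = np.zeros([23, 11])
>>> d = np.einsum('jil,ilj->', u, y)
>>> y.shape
(7, 17, 2)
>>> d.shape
()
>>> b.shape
()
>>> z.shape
(2, 7, 17)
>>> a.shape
(7, 17, 2)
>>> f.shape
(23, 11)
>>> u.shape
(2, 7, 17)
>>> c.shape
(2, 2)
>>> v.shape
(7, 17, 2, 2)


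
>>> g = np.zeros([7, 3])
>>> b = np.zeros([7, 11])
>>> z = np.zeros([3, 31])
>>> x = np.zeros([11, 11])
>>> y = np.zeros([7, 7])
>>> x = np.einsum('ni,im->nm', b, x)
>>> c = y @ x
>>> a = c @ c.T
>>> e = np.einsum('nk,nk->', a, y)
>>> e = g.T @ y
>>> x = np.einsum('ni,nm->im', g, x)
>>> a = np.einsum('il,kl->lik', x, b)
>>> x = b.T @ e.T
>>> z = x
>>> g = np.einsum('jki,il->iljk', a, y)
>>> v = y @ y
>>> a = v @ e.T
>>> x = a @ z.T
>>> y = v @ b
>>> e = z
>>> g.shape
(7, 7, 11, 3)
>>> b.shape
(7, 11)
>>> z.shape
(11, 3)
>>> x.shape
(7, 11)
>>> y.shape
(7, 11)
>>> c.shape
(7, 11)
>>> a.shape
(7, 3)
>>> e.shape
(11, 3)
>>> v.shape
(7, 7)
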